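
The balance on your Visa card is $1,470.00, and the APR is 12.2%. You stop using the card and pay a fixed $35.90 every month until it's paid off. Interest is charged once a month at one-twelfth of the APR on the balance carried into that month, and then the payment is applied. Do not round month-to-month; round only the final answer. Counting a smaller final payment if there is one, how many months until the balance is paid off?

54 payments

Monthly rate r = 12.2%/12 = 1.01667% = 0.0101667.
Recurrence: B ← B·(1+r) − $35.90.
Month 1: interest $14.94; balance after payment $1,449.04.
Month 2: interest $14.73; balance after payment $1,427.88.
Closed form: n = −ln(1 − rB₀/P)/ln(1+r) = −ln(0.5837)/ln(1.01017) ≈ 53.222, so the balance reaches zero during payment 54.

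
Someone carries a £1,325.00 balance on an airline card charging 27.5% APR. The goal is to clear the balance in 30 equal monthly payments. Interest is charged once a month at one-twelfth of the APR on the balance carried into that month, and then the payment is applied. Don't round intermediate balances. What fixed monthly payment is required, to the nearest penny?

Monthly rate r = 27.5%/12 = 2.29167% = 0.0229167.
Level-payment amortization: P = B₀·r / (1 − (1+r)^(−n)) = 1325.00·0.0229167 / (1 − 1.02292^(−30)).
Denominator 1 − (1+r)^(−30) = 0.493251633.
P = 30.3646 / 0.493251633 ≈ 61.56.

£61.56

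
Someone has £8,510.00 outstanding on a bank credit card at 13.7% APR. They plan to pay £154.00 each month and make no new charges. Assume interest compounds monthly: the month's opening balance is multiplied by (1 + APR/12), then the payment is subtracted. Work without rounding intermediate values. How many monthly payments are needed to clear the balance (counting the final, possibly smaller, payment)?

88 months

Monthly rate r = 13.7%/12 = 1.14167% = 0.0114167.
Recurrence: B ← B·(1+r) − £154.00.
Month 1: interest £97.16; balance after payment £8,453.16.
Month 2: interest £96.51; balance after payment £8,395.66.
Closed form: n = −ln(1 − rB₀/P)/ln(1+r) = −ln(0.36912)/ln(1.01142) ≈ 87.794, so the balance reaches zero during payment 88.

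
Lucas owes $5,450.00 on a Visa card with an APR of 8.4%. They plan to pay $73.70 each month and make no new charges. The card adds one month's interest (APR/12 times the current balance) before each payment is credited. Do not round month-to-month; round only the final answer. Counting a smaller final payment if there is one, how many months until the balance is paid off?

Monthly rate r = 8.4%/12 = 0.7% = 0.007.
Recurrence: B ← B·(1+r) − $73.70.
Month 1: interest $38.15; balance after payment $5,414.45.
Month 2: interest $37.90; balance after payment $5,378.65.
Closed form: n = −ln(1 − rB₀/P)/ln(1+r) = −ln(0.48236)/ln(1.007) ≈ 104.516, so the balance reaches zero during payment 105.

105 months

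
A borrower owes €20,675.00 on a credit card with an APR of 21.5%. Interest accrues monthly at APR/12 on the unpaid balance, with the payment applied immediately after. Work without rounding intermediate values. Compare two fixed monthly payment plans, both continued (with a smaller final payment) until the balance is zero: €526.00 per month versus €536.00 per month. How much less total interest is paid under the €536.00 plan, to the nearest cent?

€626.42

Monthly rate r = 21.5%/12 = 1.79167% = 0.0179167.
At €526.00/mo: n = ⌈−ln(1 − rB₀/P)/ln(1+r)⌉ = 69 payments (last €316.25); total interest = total paid − €20,675.00 = €15,409.25.
At €536.00/mo: 67 payments (last €81.83); total interest €14,782.83.
Interest saved = €15,409.25 − €14,782.83 = €626.42.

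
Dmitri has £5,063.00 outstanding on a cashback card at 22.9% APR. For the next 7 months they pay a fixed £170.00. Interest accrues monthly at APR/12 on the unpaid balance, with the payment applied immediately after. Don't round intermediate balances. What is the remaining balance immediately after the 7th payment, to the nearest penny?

£4,518.97

Monthly rate r = 22.9%/12 = 1.90833% = 0.0190833.
Each month: B ← B·(1+r) − £170.00.
Month 1: interest £96.62; balance after payment £4,989.62.
Month 2: interest £95.22; balance after payment £4,914.84.
Month 3: interest £93.79; balance after payment £4,838.63.
Month 4: interest £92.34; balance after payment £4,760.97.
Month 5: interest £90.86; balance after payment £4,681.82.
Month 6: interest £89.34; balance after payment £4,601.17.
Month 7: interest £87.81; balance after payment £4,518.97.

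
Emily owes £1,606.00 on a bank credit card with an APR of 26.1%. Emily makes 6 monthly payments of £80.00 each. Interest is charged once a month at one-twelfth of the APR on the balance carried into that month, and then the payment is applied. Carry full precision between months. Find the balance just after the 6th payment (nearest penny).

Monthly rate r = 26.1%/12 = 2.175% = 0.02175.
Each month: B ← B·(1+r) − £80.00.
Month 1: interest £34.93; balance after payment £1,560.93.
Month 2: interest £33.95; balance after payment £1,514.88.
Month 3: interest £32.95; balance after payment £1,467.83.
Month 4: interest £31.93; balance after payment £1,419.75.
Month 5: interest £30.88; balance after payment £1,370.63.
Month 6: interest £29.81; balance after payment £1,320.45.

£1,320.45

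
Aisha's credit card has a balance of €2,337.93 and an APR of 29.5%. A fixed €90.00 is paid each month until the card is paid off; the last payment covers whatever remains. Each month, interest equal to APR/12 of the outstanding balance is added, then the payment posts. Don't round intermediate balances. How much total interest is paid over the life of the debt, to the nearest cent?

Monthly rate r = 29.5%/12 = 2.45833% = 0.0245833.
Payoff takes n = ⌈−ln(1 − rB₀/P)/ln(1+r)⌉ = ⌈41.908⌉ = 42 payments; the last is €81.79.
Total paid = 41·€90.00 + €81.79 = €3,771.79.
Total interest = total paid − principal = €3,771.79 − €2,337.93 = €1,433.86.

€1,433.86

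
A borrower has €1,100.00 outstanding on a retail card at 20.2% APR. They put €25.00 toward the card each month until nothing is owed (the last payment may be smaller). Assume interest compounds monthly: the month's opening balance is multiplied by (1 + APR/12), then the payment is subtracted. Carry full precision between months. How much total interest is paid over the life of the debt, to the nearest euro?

€921

Monthly rate r = 20.2%/12 = 1.68333% = 0.0168333.
Payoff takes n = ⌈−ln(1 − rB₀/P)/ln(1+r)⌉ = ⌈80.850⌉ = 81 payments; the last is €21.27.
Total paid = 80·€25.00 + €21.27 = €2,021.27.
Total interest = total paid − principal = €2,021.27 − €1,100.00 = €921.27.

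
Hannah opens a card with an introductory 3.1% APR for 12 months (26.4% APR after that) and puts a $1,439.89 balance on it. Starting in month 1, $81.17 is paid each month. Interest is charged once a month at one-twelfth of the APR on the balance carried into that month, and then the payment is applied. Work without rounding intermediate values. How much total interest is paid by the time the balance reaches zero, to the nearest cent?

Promo months 1–12 at r₀ = 3.1%/12 = 0.00258333; months 13+ at r₁ = 26.4%/12 = 0.022.
After month 12: iterate B ← B·(1+r₀) − $81.17 for 12 months → $497.17.
Then at r₁ with $81.17/mo: n₂ = −ln(1 − r₁·B/P)/ln(1+r₁) ≈ 6.65 → 7 more payments.
Total paid = 18·$81.17 + $53.05 = $1,514.11; interest = $1,514.11 − $1,439.89 = $74.22.

$74.22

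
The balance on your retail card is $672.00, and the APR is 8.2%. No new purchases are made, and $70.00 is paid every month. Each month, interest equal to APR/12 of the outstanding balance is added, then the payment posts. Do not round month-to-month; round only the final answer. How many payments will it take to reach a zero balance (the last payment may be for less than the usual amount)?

10 payments

Monthly rate r = 8.2%/12 = 0.683333% = 0.00683333.
Recurrence: B ← B·(1+r) − $70.00.
Month 1: interest $4.59; balance after payment $606.59.
Month 2: interest $4.15; balance after payment $540.74.
Closed form: n = −ln(1 − rB₀/P)/ln(1+r) = −ln(0.9344)/ln(1.00683) ≈ 9.963, so the balance reaches zero during payment 10.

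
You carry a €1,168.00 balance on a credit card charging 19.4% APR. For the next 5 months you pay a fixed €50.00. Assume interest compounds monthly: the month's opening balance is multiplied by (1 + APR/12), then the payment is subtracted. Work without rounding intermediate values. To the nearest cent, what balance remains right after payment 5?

€1,007.30

Monthly rate r = 19.4%/12 = 1.61667% = 0.0161667.
Each month: B ← B·(1+r) − €50.00.
Month 1: interest €18.88; balance after payment €1,136.88.
Month 2: interest €18.38; balance after payment €1,105.26.
Month 3: interest €17.87; balance after payment €1,073.13.
Month 4: interest €17.35; balance after payment €1,040.48.
Month 5: interest €16.82; balance after payment €1,007.30.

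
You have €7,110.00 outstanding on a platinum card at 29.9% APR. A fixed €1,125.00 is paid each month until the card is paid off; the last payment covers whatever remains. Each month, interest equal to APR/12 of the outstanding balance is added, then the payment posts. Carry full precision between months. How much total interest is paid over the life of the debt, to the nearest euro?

€723

Monthly rate r = 29.9%/12 = 2.49167% = 0.0249167.
Payoff takes n = ⌈−ln(1 − rB₀/P)/ln(1+r)⌉ = ⌈6.962⌉ = 7 payments; the last is €1,083.03.
Total paid = 6·€1,125.00 + €1,083.03 = €7,833.03.
Total interest = total paid − principal = €7,833.03 − €7,110.00 = €723.03.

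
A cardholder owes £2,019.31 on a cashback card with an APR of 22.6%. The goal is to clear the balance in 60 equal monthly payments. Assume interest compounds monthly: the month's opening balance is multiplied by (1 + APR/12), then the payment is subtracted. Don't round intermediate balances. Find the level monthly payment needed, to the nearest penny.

£56.46

Monthly rate r = 22.6%/12 = 1.88333% = 0.0188333.
Level-payment amortization: P = B₀·r / (1 − (1+r)^(−n)) = 2019.31·0.0188333 / (1 − 1.01883^(−60)).
Denominator 1 − (1+r)^(−60) = 0.673554057.
P = 38.0303 / 0.673554057 ≈ 56.46.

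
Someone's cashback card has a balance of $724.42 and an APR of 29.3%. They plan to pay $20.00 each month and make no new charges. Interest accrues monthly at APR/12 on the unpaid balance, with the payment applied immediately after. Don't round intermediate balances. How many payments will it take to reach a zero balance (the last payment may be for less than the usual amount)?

90 payments

Monthly rate r = 29.3%/12 = 2.44167% = 0.0244167.
Recurrence: B ← B·(1+r) − $20.00.
Month 1: interest $17.69; balance after payment $722.11.
Month 2: interest $17.63; balance after payment $719.74.
Closed form: n = −ln(1 − rB₀/P)/ln(1+r) = −ln(0.1156)/ln(1.02442) ≈ 89.440, so the balance reaches zero during payment 90.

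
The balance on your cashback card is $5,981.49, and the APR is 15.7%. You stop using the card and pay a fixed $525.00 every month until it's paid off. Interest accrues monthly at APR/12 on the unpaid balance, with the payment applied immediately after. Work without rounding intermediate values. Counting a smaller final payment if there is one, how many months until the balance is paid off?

Monthly rate r = 15.7%/12 = 1.30833% = 0.0130833.
Recurrence: B ← B·(1+r) − $525.00.
Month 1: interest $78.26; balance after payment $5,534.75.
Month 2: interest $72.41; balance after payment $5,082.16.
Closed form: n = −ln(1 − rB₀/P)/ln(1+r) = −ln(0.85094)/ln(1.01308) ≈ 12.418, so the balance reaches zero during payment 13.

13 months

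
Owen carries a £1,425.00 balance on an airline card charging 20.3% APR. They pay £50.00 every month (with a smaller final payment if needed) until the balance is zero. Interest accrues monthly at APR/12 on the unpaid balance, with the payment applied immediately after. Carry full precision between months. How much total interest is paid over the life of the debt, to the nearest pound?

£536

Monthly rate r = 20.3%/12 = 1.69167% = 0.0169167.
Payoff takes n = ⌈−ln(1 − rB₀/P)/ln(1+r)⌉ = ⌈39.226⌉ = 40 payments; the last is £11.37.
Total paid = 39·£50.00 + £11.37 = £1,961.37.
Total interest = total paid − principal = £1,961.37 − £1,425.00 = £536.37.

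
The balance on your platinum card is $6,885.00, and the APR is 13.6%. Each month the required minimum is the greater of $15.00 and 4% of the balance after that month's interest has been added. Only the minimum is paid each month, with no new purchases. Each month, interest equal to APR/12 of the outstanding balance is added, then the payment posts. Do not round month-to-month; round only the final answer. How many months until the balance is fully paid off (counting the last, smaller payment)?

129 months

Monthly rate r = 13.6%/12 = 1.13333% = 0.0113333.
While 4% of the post-interest balance exceeds $15.00, each month B ← (B·(1+r))·(1 − 0.04), i.e. B shrinks by the factor (1+r)·0.96 = 0.97088.
This holds for months 1–99. Entering month 100 the balance is $369.23; 4% of the post-interest balance is now below $15.00, so the flat $15.00 minimum applies from here.
From month 100 a fixed $15.00 at rate r clears $369.23 in 30 more payments. Total: 99 + 30 = 129 months.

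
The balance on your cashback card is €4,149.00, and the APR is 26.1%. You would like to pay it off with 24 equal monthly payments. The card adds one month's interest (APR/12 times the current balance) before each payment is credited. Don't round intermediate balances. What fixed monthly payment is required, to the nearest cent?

Monthly rate r = 26.1%/12 = 2.175% = 0.02175.
Level-payment amortization: P = B₀·r / (1 − (1+r)^(−n)) = 4149.00·0.02175 / (1 − 1.02175^(−24)).
Denominator 1 − (1+r)^(−24) = 0.403337853.
P = 90.2408 / 0.403337853 ≈ 223.73.

€223.73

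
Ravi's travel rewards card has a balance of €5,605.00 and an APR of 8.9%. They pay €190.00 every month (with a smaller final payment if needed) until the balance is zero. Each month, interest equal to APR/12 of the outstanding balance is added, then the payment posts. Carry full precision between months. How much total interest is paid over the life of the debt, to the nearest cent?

€744.02

Monthly rate r = 8.9%/12 = 0.741667% = 0.00741667.
Payoff takes n = ⌈−ln(1 − rB₀/P)/ln(1+r)⌉ = ⌈33.415⌉ = 34 payments; the last is €79.02.
Total paid = 33·€190.00 + €79.02 = €6,349.02.
Total interest = total paid − principal = €6,349.02 − €5,605.00 = €744.02.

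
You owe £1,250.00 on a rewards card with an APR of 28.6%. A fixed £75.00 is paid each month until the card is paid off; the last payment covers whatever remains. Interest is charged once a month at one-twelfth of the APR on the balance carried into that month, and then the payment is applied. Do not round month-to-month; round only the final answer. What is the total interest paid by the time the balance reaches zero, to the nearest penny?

£362.09

Monthly rate r = 28.6%/12 = 2.38333% = 0.0238333.
Payoff takes n = ⌈−ln(1 − rB₀/P)/ln(1+r)⌉ = ⌈21.492⌉ = 22 payments; the last is £37.09.
Total paid = 21·£75.00 + £37.09 = £1,612.09.
Total interest = total paid − principal = £1,612.09 − £1,250.00 = £362.09.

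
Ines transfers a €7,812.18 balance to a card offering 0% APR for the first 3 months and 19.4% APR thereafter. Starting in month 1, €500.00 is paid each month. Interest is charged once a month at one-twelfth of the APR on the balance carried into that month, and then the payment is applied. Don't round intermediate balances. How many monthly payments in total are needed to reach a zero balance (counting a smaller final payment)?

Promo months 1–3 at r₀ = 0%/12 = 0; months 4+ at r₁ = 19.4%/12 = 0.0161667.
After month 3 (no interest yet): B = €7,812.18 − 3·€500.00 = €6,312.18.
Then at r₁ with €500.00/mo: n₂ = −ln(1 − r₁·B/P)/ln(1+r₁) ≈ 14.23 → 15 more payments.

18 payments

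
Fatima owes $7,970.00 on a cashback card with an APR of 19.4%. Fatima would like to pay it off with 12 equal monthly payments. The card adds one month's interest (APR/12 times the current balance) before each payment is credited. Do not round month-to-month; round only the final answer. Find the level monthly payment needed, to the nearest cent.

$736.01

Monthly rate r = 19.4%/12 = 1.61667% = 0.0161667.
Level-payment amortization: P = B₀·r / (1 − (1+r)^(−n)) = 7970.00·0.0161667 / (1 − 1.01617^(−12)).
Denominator 1 − (1+r)^(−12) = 0.175063225.
P = 128.848 / 0.175063225 ≈ 736.01.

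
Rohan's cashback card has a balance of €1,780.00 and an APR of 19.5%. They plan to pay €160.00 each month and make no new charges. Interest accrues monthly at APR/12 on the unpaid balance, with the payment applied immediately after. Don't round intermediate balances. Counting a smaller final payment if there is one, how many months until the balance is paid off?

13 payments

Monthly rate r = 19.5%/12 = 1.625% = 0.01625.
Recurrence: B ← B·(1+r) − €160.00.
Month 1: interest €28.93; balance after payment €1,648.92.
Month 2: interest €26.80; balance after payment €1,515.72.
Closed form: n = −ln(1 − rB₀/P)/ln(1+r) = −ln(0.81922)/ln(1.01625) ≈ 12.370, so the balance reaches zero during payment 13.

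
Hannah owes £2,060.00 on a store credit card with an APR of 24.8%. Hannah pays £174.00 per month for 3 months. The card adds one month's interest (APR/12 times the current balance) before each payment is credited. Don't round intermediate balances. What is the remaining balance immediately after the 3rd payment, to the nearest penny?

Monthly rate r = 24.8%/12 = 2.06667% = 0.0206667.
Each month: B ← B·(1+r) − £174.00.
Month 1: interest £42.57; balance after payment £1,928.57.
Month 2: interest £39.86; balance after payment £1,794.43.
Month 3: interest £37.08; balance after payment £1,657.52.

£1,657.52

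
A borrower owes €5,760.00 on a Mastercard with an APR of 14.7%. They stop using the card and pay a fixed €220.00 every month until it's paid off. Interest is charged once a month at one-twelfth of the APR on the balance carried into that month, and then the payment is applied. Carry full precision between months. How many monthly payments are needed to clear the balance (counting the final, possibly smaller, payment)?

32 payments

Monthly rate r = 14.7%/12 = 1.225% = 0.01225.
Recurrence: B ← B·(1+r) − €220.00.
Month 1: interest €70.56; balance after payment €5,610.56.
Month 2: interest €68.73; balance after payment €5,459.29.
Closed form: n = −ln(1 − rB₀/P)/ln(1+r) = −ln(0.67927)/ln(1.01225) ≈ 31.763, so the balance reaches zero during payment 32.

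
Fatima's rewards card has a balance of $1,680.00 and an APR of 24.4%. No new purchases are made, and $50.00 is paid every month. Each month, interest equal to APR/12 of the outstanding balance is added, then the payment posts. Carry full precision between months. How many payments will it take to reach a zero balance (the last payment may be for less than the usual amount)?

Monthly rate r = 24.4%/12 = 2.03333% = 0.0203333.
Recurrence: B ← B·(1+r) − $50.00.
Month 1: interest $34.16; balance after payment $1,664.16.
Month 2: interest $33.84; balance after payment $1,648.00.
Closed form: n = −ln(1 − rB₀/P)/ln(1+r) = −ln(0.3168)/ln(1.02033) ≈ 57.105, so the balance reaches zero during payment 58.

58 payments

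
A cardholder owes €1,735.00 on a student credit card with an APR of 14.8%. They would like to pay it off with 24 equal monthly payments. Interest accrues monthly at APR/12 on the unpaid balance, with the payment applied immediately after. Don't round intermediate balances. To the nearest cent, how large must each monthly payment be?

Monthly rate r = 14.8%/12 = 1.23333% = 0.0123333.
Level-payment amortization: P = B₀·r / (1 − (1+r)^(−n)) = 1735.00·0.0123333 / (1 − 1.01233^(−24)).
Denominator 1 − (1+r)^(−24) = 0.254864753.
P = 21.3983 / 0.254864753 ≈ 83.96.

€83.96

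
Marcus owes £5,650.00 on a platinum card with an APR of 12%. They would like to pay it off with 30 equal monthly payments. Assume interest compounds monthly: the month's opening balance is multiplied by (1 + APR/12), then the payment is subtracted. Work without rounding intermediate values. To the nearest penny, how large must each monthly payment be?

Monthly rate r = 12%/12 = 1% = 0.01.
Level-payment amortization: P = B₀·r / (1 − (1+r)^(−n)) = 5650.00·0.01 / (1 − 1.01^(−30)).
Denominator 1 − (1+r)^(−30) = 0.258077082.
P = 56.5 / 0.258077082 ≈ 218.93.

£218.93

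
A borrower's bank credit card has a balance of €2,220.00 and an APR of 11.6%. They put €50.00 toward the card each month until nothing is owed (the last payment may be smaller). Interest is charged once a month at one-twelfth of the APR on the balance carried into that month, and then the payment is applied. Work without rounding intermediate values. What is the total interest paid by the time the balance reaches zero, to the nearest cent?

Monthly rate r = 11.6%/12 = 0.966667% = 0.00966667.
Payoff takes n = ⌈−ln(1 − rB₀/P)/ln(1+r)⌉ = ⌈58.285⌉ = 59 payments; the last is €14.30.
Total paid = 58·€50.00 + €14.30 = €2,914.30.
Total interest = total paid − principal = €2,914.30 − €2,220.00 = €694.30.

€694.30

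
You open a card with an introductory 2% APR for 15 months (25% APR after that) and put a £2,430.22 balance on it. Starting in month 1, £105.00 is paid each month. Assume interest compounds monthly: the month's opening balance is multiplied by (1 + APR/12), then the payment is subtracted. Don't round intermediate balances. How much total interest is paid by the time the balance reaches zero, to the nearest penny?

£144.53

Promo months 1–15 at r₀ = 2%/12 = 0.00166667; months 16+ at r₁ = 25%/12 = 0.0208333.
After month 15: iterate B ← B·(1+r₀) − £105.00 for 15 months → £898.18.
Then at r₁ with £105.00/mo: n₂ = −ln(1 − r₁·B/P)/ln(1+r₁) ≈ 9.52 → 10 more payments.
Total paid = 24·£105.00 + £54.75 = £2,574.75; interest = £2,574.75 − £2,430.22 = £144.53.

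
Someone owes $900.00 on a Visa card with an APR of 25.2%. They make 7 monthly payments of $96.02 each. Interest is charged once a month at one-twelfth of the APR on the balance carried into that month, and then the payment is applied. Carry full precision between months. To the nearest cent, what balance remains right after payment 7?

Monthly rate r = 25.2%/12 = 2.1% = 0.021.
Each month: B ← B·(1+r) − $96.02.
Month 1: interest $18.90; balance after payment $822.88.
Month 2: interest $17.28; balance after payment $744.14.
Month 3: interest $15.63; balance after payment $663.75.
Month 4: interest $13.94; balance after payment $581.67.
Month 5: interest $12.21; balance after payment $497.86.
Month 6: interest $10.46; balance after payment $412.30.
Month 7: interest $8.66; balance after payment $324.93.

$324.93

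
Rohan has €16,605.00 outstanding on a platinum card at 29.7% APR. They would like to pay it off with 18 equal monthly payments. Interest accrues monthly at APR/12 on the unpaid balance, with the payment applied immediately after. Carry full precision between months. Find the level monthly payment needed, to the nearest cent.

Monthly rate r = 29.7%/12 = 2.475% = 0.02475.
Level-payment amortization: P = B₀·r / (1 − (1+r)^(−n)) = 16605.00·0.02475 / (1 − 1.02475^(−18)).
Denominator 1 − (1+r)^(−18) = 0.356012683.
P = 410.974 / 0.356012683 ≈ 1154.38.

€1,154.38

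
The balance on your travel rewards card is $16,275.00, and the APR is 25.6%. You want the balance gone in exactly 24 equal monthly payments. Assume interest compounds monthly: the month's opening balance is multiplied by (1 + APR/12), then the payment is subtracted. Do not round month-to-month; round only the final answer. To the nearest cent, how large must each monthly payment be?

$873.53

Monthly rate r = 25.6%/12 = 2.13333% = 0.0213333.
Level-payment amortization: P = B₀·r / (1 − (1+r)^(−n)) = 16275.00·0.0213333 / (1 − 1.02133^(−24)).
Denominator 1 − (1+r)^(−24) = 0.39746837.
P = 347.2 / 0.39746837 ≈ 873.53.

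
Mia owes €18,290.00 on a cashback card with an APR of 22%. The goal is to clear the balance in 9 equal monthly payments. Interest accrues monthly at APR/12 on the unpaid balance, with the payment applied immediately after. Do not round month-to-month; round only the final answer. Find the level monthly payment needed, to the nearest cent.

€2,223.02

Monthly rate r = 22%/12 = 1.83333% = 0.0183333.
Level-payment amortization: P = B₀·r / (1 − (1+r)^(−n)) = 18290.00·0.0183333 / (1 − 1.01833^(−9)).
Denominator 1 − (1+r)^(−9) = 0.150838371.
P = 335.317 / 0.150838371 ≈ 2223.02.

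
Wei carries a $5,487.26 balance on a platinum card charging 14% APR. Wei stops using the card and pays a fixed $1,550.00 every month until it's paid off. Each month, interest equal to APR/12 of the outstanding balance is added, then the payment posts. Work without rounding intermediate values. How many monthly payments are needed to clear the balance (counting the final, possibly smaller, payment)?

Monthly rate r = 14%/12 = 1.16667% = 0.0116667.
Recurrence: B ← B·(1+r) − $1,550.00.
Month 1: interest $64.02; balance after payment $4,001.28.
Month 2: interest $46.68; balance after payment $2,497.96.
Month 3: interest $29.14; balance after payment $977.10.
Month 4: interest $11.40; balance after payment $0.00.

4 payments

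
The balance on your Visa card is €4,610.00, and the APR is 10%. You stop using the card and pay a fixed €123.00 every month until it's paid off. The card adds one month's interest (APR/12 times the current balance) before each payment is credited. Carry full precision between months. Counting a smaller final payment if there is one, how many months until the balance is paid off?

Monthly rate r = 10%/12 = 0.833333% = 0.00833333.
Recurrence: B ← B·(1+r) − €123.00.
Month 1: interest €38.42; balance after payment €4,525.42.
Month 2: interest €37.71; balance after payment €4,440.13.
Closed form: n = −ln(1 − rB₀/P)/ln(1+r) = −ln(0.68767)/ln(1.00833) ≈ 45.121, so the balance reaches zero during payment 46.

46 months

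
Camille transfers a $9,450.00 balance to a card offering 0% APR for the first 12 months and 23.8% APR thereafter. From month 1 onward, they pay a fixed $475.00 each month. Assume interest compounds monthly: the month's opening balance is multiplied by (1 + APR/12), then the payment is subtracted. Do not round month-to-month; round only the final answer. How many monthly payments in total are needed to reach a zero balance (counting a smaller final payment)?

21 months

Promo months 1–12 at r₀ = 0%/12 = 0; months 13+ at r₁ = 23.8%/12 = 0.0198333.
After month 12 (no interest yet): B = $9,450.00 − 12·$475.00 = $3,750.00.
Then at r₁ with $475.00/mo: n₂ = −ln(1 − r₁·B/P)/ln(1+r₁) ≈ 8.67 → 9 more payments.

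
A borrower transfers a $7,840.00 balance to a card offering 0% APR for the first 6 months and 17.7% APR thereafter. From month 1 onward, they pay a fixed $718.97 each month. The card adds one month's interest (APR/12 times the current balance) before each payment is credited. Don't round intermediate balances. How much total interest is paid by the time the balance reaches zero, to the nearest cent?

$161.57

Promo months 1–6 at r₀ = 0%/12 = 0; months 7+ at r₁ = 17.7%/12 = 0.01475.
After month 6 (no interest yet): B = $7,840.00 − 6·$718.97 = $3,526.18.
Then at r₁ with $718.97/mo: n₂ = −ln(1 − r₁·B/P)/ln(1+r₁) ≈ 5.13 → 6 more payments.
Total paid = 11·$718.97 + $92.90 = $8,001.57; interest = $8,001.57 − $7,840.00 = $161.57.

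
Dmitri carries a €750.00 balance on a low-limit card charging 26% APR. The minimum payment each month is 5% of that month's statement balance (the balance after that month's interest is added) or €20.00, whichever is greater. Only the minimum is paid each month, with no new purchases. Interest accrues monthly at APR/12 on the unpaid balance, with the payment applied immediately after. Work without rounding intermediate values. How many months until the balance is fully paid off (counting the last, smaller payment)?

Monthly rate r = 26%/12 = 2.16667% = 0.0216667.
While 5% of the post-interest balance exceeds €20.00, each month B ← (B·(1+r))·(1 − 0.05), i.e. B shrinks by the factor (1+r)·0.95 = 0.97058.
This holds for months 1–22. Entering month 23 the balance is €388.85; 5% of the post-interest balance is now below €20.00, so the flat €20.00 minimum applies from here.
From month 23 a fixed €20.00 at rate r clears €388.85 in 26 more payments. Total: 22 + 26 = 48 months.

48 months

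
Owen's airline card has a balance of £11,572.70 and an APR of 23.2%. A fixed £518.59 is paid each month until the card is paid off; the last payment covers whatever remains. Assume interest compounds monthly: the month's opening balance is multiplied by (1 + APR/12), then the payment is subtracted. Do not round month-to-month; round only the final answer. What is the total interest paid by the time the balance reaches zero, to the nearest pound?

£3,720

Monthly rate r = 23.2%/12 = 1.93333% = 0.0193333.
Payoff takes n = ⌈−ln(1 − rB₀/P)/ln(1+r)⌉ = ⌈29.487⌉ = 30 payments; the last is £253.84.
Total paid = 29·£518.59 + £253.84 = £15,292.95.
Total interest = total paid − principal = £15,292.95 − £11,572.70 = £3,720.25.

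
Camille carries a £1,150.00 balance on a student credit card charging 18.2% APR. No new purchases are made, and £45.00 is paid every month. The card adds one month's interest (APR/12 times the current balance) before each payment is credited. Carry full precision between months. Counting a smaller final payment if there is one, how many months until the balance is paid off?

Monthly rate r = 18.2%/12 = 1.51667% = 0.0151667.
Recurrence: B ← B·(1+r) − £45.00.
Month 1: interest £17.44; balance after payment £1,122.44.
Month 2: interest £17.02; balance after payment £1,094.47.
Closed form: n = −ln(1 − rB₀/P)/ln(1+r) = −ln(0.61241)/ln(1.01517) ≈ 32.576, so the balance reaches zero during payment 33.

33 months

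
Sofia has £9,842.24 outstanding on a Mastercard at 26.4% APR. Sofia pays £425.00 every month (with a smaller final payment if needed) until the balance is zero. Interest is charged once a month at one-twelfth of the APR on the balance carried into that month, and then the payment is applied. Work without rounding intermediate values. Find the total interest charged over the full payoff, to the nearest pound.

Monthly rate r = 26.4%/12 = 2.2% = 0.022.
Payoff takes n = ⌈−ln(1 − rB₀/P)/ln(1+r)⌉ = ⌈32.732⌉ = 33 payments; the last is £311.88.
Total paid = 32·£425.00 + £311.88 = £13,911.88.
Total interest = total paid − principal = £13,911.88 − £9,842.24 = £4,069.64.

£4,070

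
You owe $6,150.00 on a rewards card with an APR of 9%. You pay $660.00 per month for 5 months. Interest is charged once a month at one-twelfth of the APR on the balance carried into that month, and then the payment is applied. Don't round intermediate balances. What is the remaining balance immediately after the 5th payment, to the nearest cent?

$3,034.24

Monthly rate r = 9%/12 = 0.75% = 0.0075.
Each month: B ← B·(1+r) − $660.00.
Month 1: interest $46.12; balance after payment $5,536.12.
Month 2: interest $41.52; balance after payment $4,917.65.
Month 3: interest $36.88; balance after payment $4,294.53.
Month 4: interest $32.21; balance after payment $3,666.74.
Month 5: interest $27.50; balance after payment $3,034.24.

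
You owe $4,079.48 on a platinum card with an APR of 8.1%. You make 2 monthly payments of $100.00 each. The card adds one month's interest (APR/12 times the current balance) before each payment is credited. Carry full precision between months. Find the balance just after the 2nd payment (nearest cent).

Monthly rate r = 8.1%/12 = 0.675% = 0.00675.
Each month: B ← B·(1+r) − $100.00.
Month 1: interest $27.54; balance after payment $4,007.02.
Month 2: interest $27.05; balance after payment $3,934.06.

$3,934.06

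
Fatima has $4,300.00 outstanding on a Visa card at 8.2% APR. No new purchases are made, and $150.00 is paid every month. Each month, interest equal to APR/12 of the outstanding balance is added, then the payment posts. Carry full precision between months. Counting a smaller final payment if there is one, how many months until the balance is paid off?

Monthly rate r = 8.2%/12 = 0.683333% = 0.00683333.
Recurrence: B ← B·(1+r) − $150.00.
Month 1: interest $29.38; balance after payment $4,179.38.
Month 2: interest $28.56; balance after payment $4,057.94.
Closed form: n = −ln(1 − rB₀/P)/ln(1+r) = −ln(0.80411)/ln(1.00683) ≈ 32.014, so the balance reaches zero during payment 33.

33 payments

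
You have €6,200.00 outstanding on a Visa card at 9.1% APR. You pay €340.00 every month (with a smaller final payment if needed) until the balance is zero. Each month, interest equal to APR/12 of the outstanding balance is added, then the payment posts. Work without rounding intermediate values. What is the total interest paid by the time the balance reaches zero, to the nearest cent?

€498.35

Monthly rate r = 9.1%/12 = 0.758333% = 0.00758333.
Payoff takes n = ⌈−ln(1 − rB₀/P)/ln(1+r)⌉ = ⌈19.700⌉ = 20 payments; the last is €238.35.
Total paid = 19·€340.00 + €238.35 = €6,698.35.
Total interest = total paid − principal = €6,698.35 − €6,200.00 = €498.35.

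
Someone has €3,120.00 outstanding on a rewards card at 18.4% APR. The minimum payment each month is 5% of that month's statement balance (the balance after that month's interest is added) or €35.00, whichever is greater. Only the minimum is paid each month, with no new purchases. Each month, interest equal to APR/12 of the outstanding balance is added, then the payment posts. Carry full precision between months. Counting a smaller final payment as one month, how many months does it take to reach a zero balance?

66 months

Monthly rate r = 18.4%/12 = 1.53333% = 0.0153333.
While 5% of the post-interest balance exceeds €35.00, each month B ← (B·(1+r))·(1 − 0.05), i.e. B shrinks by the factor (1+r)·0.95 = 0.96457.
This holds for months 1–42. Entering month 43 the balance is €685.66; 5% of the post-interest balance is now below €35.00, so the flat €35.00 minimum applies from here.
From month 43 a fixed €35.00 at rate r clears €685.66 in 24 more payments. Total: 42 + 24 = 66 months.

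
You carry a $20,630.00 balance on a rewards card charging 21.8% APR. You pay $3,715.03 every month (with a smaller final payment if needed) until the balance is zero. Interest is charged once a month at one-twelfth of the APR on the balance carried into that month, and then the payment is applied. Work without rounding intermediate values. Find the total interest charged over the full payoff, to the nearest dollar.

$1,316

Monthly rate r = 21.8%/12 = 1.81667% = 0.0181667.
Payoff takes n = ⌈−ln(1 − rB₀/P)/ln(1+r)⌉ = ⌈5.907⌉ = 6 payments; the last is $3,370.95.
Total paid = 5·$3,715.03 + $3,370.95 = $21,946.10.
Total interest = total paid − principal = $21,946.10 − $20,630.00 = $1,316.10.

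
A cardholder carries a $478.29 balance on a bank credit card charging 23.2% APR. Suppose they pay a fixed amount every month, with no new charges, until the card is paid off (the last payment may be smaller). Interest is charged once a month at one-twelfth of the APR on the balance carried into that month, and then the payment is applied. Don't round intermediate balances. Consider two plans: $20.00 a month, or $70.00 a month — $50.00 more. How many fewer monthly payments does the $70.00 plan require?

25 fewer payments

Monthly rate r = 23.2%/12 = 1.93333% = 0.0193333.
At $20.00/mo: n = ⌈−ln(1 − rB₀/P)/ln(1+r)⌉ = 33 payments (last $8.17); total interest = total paid − $478.29 = $169.88.
At $70.00/mo: 8 payments (last $28.07); total interest $39.78.
Payments saved = 33 − 8 = 25.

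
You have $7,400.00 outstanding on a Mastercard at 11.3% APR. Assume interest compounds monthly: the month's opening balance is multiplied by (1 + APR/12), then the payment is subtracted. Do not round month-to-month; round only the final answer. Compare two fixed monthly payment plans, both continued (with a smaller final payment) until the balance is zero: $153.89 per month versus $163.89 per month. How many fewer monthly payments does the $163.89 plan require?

Monthly rate r = 11.3%/12 = 0.941667% = 0.00941667.
At $153.89/mo: n = ⌈−ln(1 − rB₀/P)/ln(1+r)⌉ = 65 payments (last $51.34); total interest = total paid − $7,400.00 = $2,500.30.
At $163.89/mo: 60 payments (last $12.66); total interest $2,282.17.
Payments saved = 65 − 60 = 5.

5 fewer payments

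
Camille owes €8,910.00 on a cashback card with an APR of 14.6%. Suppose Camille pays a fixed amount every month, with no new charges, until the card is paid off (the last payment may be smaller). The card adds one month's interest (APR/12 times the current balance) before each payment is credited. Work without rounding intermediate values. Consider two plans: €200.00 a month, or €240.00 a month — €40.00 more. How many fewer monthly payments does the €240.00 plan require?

15 fewer payments

Monthly rate r = 14.6%/12 = 1.21667% = 0.0121667.
At €200.00/mo: n = ⌈−ln(1 − rB₀/P)/ln(1+r)⌉ = 65 payments (last €115.61); total interest = total paid − €8,910.00 = €4,005.61.
At €240.00/mo: 50 payments (last €165.84); total interest €3,015.84.
Payments saved = 65 − 50 = 15.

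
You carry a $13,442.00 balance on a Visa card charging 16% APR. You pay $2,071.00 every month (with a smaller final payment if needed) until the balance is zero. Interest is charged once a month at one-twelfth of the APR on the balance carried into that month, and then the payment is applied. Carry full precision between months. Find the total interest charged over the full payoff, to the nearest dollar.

Monthly rate r = 16%/12 = 1.33333% = 0.0133333.
Payoff takes n = ⌈−ln(1 − rB₀/P)/ln(1+r)⌉ = ⌈6.834⌉ = 7 payments; the last is $1,728.96.
Total paid = 6·$2,071.00 + $1,728.96 = $14,154.96.
Total interest = total paid − principal = $14,154.96 − $13,442.00 = $712.96.

$713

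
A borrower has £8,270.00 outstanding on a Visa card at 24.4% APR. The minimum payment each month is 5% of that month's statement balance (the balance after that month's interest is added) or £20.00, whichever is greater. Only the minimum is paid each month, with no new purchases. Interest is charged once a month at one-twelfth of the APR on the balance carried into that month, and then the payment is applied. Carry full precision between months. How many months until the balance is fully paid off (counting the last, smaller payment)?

124 months

Monthly rate r = 24.4%/12 = 2.03333% = 0.0203333.
While 5% of the post-interest balance exceeds £20.00, each month B ← (B·(1+r))·(1 − 0.05), i.e. B shrinks by the factor (1+r)·0.95 = 0.96932.
This holds for months 1–98. Entering month 99 the balance is £390.07; 5% of the post-interest balance is now below £20.00, so the flat £20.00 minimum applies from here.
From month 99 a fixed £20.00 at rate r clears £390.07 in 26 more payments. Total: 98 + 26 = 124 months.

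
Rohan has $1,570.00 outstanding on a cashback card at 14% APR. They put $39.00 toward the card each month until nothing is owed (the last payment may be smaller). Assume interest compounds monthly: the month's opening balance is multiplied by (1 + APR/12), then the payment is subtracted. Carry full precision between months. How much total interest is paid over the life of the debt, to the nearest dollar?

$563

Monthly rate r = 14%/12 = 1.16667% = 0.0116667.
Payoff takes n = ⌈−ln(1 − rB₀/P)/ln(1+r)⌉ = ⌈54.679⌉ = 55 payments; the last is $26.54.
Total paid = 54·$39.00 + $26.54 = $2,132.54.
Total interest = total paid − principal = $2,132.54 − $1,570.00 = $562.54.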